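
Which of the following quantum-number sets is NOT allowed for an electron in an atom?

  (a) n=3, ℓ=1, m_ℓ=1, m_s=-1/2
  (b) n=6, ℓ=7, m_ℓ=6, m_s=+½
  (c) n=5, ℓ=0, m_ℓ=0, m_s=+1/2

(b)

(b) has ℓ = 7 ≥ n = 6, violating 0 ≤ ℓ ≤ n−1.
The remaining sets (a), (c) satisfy all four rules.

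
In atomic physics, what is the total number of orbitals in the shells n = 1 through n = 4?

Shell n has n² orbitals: 1²=1 + 2²=4 + 3²=9 + 4²=16 = 30 orbitals.

30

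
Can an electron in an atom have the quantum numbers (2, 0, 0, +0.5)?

n = 2 is a positive integer. l = 0 satisfies 0 ≤ l ≤ n−1 = 1. m_l = 0 lies in the range −l … +l (here 0). m_s = +1/2 is one of ±1/2.
All four constraints are satisfied.

Yes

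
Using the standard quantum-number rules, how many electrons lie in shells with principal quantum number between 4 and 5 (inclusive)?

82

Shell n has n² orbitals: 4²=16 + 5²=25 = 41 orbitals.
Two spin states per orbital: 2 × 41 = 82 electrons.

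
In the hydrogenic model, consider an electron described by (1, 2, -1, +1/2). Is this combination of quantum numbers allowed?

The orbital quantum number must satisfy 0 ≤ l ≤ n−1. With n = 1 the allowed l values are 0, so l = 2 is out of range.

Not allowed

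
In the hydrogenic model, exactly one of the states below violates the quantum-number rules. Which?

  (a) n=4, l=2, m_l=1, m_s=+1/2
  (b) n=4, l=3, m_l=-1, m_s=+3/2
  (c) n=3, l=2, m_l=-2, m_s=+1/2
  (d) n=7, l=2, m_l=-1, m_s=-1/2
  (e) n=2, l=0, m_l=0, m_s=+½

(b) has m_s = +3/2, but an electron's spin must be ±1/2.
The remaining sets (a), (c), (d), (e) satisfy all four rules.

(b)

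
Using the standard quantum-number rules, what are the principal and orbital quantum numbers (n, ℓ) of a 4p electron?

The leading integer gives n = 4; the letter 'p' means ℓ = 1.

n = 4, ℓ = 1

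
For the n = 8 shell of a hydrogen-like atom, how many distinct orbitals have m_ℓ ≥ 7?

Orbitals with m_ℓ ≥ 7, by ℓ: ℓ=7 → 1.
Total orbitals: 1.

1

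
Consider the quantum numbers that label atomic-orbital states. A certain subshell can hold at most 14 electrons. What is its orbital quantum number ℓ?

2(2ℓ+1) = 14 ⇒ 2ℓ+1 = 7 ⇒ ℓ = 3.

ℓ = 3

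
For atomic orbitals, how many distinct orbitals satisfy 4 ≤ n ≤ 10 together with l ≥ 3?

308

Treat each shell separately and count matching orbitals:
n=4 → 7; n=5 → 16; n=6 → 27; n=7 → 40; n=8 → 55; n=9 → 72; n=10 → 91.
Total orbitals: 7 + 16 + 27 + 40 + 55 + 72 + 91 = 308.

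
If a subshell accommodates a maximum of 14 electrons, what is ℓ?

ℓ = 3

2(2ℓ+1) = 14 ⇒ 2ℓ+1 = 7 ⇒ ℓ = 3.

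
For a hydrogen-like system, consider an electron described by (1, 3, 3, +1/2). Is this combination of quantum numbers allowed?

The orbital quantum number must satisfy 0 ≤ ℓ ≤ n−1. With n = 1 the allowed ℓ values are 0, so ℓ = 3 is out of range.

Invalid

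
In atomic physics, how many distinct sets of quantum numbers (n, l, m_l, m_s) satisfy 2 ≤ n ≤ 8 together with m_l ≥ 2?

112

Count contributing orbitals for each principal shell:
n=3 → 1; n=4 → 3; n=5 → 6; n=6 → 10; n=7 → 15; n=8 → 21.
Orbitals: 1 + 3 + 6 + 10 + 15 + 21 = 56. Including both spin states (m_s = ±1/2) gives 2 × 56 = 112 states.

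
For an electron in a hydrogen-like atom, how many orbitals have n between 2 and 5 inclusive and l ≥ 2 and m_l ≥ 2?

10

Treat each shell separately and count matching orbitals:
n=3 → 1; n=4 → 3; n=5 → 6.
Total orbitals: 1 + 3 + 6 = 10.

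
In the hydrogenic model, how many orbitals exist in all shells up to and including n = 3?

14

Total orbitals = 1² + 2² + 3² = 14.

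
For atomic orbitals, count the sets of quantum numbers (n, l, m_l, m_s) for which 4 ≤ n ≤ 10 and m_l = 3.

Treat each shell separately and count matching orbitals:
n=4 → 1; n=5 → 2; n=6 → 3; n=7 → 4; n=8 → 5; n=9 → 6; n=10 → 7.
Orbitals: 1 + 2 + 3 + 4 + 5 + 6 + 7 = 28. Including both spin states (m_s = ±1/2) gives 2 × 28 = 56 states.

56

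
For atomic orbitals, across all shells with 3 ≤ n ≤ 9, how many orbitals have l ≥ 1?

273

For each n in the range, tally the orbitals obeying l ≥ 1:
n=3 → 8; n=4 → 15; n=5 → 24; n=6 → 35; n=7 → 48; n=8 → 63; n=9 → 80.
Total orbitals: 8 + 15 + 24 + 35 + 48 + 63 + 80 = 273.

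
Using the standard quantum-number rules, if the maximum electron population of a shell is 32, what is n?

2n² = 32 ⇒ n² = 16 ⇒ n = 4.

n = 4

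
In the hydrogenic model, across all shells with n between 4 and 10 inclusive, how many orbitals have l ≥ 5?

For each n in the range, tally the orbitals obeying l ≥ 5:
n=6 → 11; n=7 → 24; n=8 → 39; n=9 → 56; n=10 → 75.
Total orbitals: 11 + 24 + 39 + 56 + 75 = 205.

205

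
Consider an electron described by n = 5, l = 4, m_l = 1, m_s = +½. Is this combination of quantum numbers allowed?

n = 5 is a positive integer. l = 4 satisfies 0 ≤ l ≤ n−1 = 4. m_l = 1 lies in the range −l … +l (here −4 … 4). m_s = +1/2 is one of ±1/2.
All four constraints are satisfied.

Yes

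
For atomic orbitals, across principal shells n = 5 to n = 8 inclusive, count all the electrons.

348

Shell n has n² orbitals: 5²=25 + 6²=36 + 7²=49 + 8²=64 = 174 orbitals.
Two spin states per orbital: 2 × 174 = 348 electrons.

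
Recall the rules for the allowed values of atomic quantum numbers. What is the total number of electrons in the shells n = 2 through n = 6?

Shell n has n² orbitals: 2²=4 + 3²=9 + 4²=16 + 5²=25 + 6²=36 = 90 orbitals.
Two spin states per orbital: 2 × 90 = 180 electrons.

180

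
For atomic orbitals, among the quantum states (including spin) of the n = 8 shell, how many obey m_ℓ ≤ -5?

12

Contributions: ℓ=5 → 1; ℓ=6 → 2; ℓ=7 → 3.
Orbitals: 1 + 2 + 3 = 6. Each orbital carries two spin states, so 6 × 2 = 12 states.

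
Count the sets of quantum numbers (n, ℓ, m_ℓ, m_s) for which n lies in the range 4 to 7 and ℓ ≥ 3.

180

Count contributing orbitals for each principal shell:
n=4 → 7; n=5 → 16; n=6 → 27; n=7 → 40.
Orbitals: 7 + 16 + 27 + 40 = 90. Including both spin states (m_s = ±1/2) gives 2 × 90 = 180 states.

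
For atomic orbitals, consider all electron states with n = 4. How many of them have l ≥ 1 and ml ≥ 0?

For n = 4, l ranges over 0 … 3.
Per l-value: l=1 → 2; l=2 → 3; l=3 → 4.
Orbitals: 2 + 3 + 4 = 9. Each orbital carries two spin states, so 9 × 2 = 18 states.

18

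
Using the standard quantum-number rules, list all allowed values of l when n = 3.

l is an integer with 0 ≤ l ≤ n−1, so for n = 3: l = 0, 1, 2.

0, 1, 2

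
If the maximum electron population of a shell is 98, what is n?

n = 7

2n² = 98 ⇒ n² = 49 ⇒ n = 7.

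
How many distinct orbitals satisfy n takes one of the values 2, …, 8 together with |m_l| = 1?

Work shell by shell — for each n, count the (l, m_l) pairs that satisfy |m_l| = 1:
n=2 → 2; n=3 → 4; n=4 → 6; n=5 → 8; n=6 → 10; n=7 → 12; n=8 → 14.
Total orbitals: 2 + 4 + 6 + 8 + 10 + 12 + 14 = 56.

56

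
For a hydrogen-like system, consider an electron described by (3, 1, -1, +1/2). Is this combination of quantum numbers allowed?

Yes

n = 3 is a positive integer. l = 1 satisfies 0 ≤ l ≤ n−1 = 2. ml = -1 lies in the range −l … +l (here −1 … 1). ms = +1/2 is one of ±1/2.
All four constraints are satisfied.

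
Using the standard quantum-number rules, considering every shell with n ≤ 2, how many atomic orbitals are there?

5

Total orbitals = 1² + 2² = 5.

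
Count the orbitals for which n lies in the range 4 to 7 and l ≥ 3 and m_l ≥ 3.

Count contributing orbitals for each principal shell:
n=4 → 1; n=5 → 3; n=6 → 6; n=7 → 10.
Total orbitals: 1 + 3 + 6 + 10 = 20.

20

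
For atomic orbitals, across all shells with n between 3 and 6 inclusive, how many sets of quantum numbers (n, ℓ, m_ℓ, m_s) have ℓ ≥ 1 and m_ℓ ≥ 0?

Count contributing orbitals for each principal shell:
n=3 → 5; n=4 → 9; n=5 → 14; n=6 → 20.
Orbitals: 5 + 9 + 14 + 20 = 48. Including both spin states (m_s = ±1/2) gives 2 × 48 = 96 states.

96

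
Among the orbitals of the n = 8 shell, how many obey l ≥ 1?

With n = 8 the allowed l are 0, 1, …, 7.
Contributions: l=1 → 3; l=2 → 5; l=3 → 7; l=4 → 9; l=5 → 11; l=6 → 13; l=7 → 15.
Total orbitals: 3 + 5 + 7 + 9 + 11 + 13 + 15 = 63.

63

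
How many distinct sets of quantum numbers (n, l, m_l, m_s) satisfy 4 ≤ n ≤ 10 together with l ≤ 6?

For each n in the range, tally the orbitals obeying l ≤ 6:
n=4 → 16; n=5 → 25; n=6 → 36; n=7 → 49; n=8 → 49; n=9 → 49; n=10 → 49.
Orbitals: 16 + 25 + 36 + 49 + 49 + 49 + 49 = 273. Including both spin states (m_s = ±1/2) gives 2 × 273 = 546 states.

546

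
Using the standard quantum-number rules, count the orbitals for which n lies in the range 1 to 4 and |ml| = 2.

Count contributing orbitals for each principal shell:
n=3 → 2; n=4 → 4.
Total orbitals: 2 + 4 = 6.

6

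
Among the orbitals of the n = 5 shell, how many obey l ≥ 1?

24

With n = 5 the allowed l are 0, 1, …, 4.
Per l-value: l=1 → 3; l=2 → 5; l=3 → 7; l=4 → 9.
Total orbitals: 3 + 5 + 7 + 9 = 24.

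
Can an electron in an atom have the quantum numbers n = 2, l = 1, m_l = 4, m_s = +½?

Not allowed

The magnetic quantum number must satisfy −l ≤ m_l ≤ l. With l = 1, m_l can only be -1, 0, 1, so m_l = 4 is forbidden.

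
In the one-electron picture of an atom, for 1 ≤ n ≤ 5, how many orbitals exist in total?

Total orbitals = 1² + 2² + 3² + 4² + 5² = 55.

55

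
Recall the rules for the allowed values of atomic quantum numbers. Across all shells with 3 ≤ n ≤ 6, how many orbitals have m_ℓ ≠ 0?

Treat each shell separately and count matching orbitals:
n=3 → 6; n=4 → 12; n=5 → 20; n=6 → 30.
Total orbitals: 6 + 12 + 20 + 30 = 68.

68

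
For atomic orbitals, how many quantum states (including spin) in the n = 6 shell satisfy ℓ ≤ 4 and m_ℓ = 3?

Go through ℓ = 0, …, 5 (the values permitted for n = 6).
Contributions: ℓ=3 → 1; ℓ=4 → 1.
Orbitals: 1 + 1 = 2. Each orbital carries two spin states, so 2 × 2 = 4 states.

4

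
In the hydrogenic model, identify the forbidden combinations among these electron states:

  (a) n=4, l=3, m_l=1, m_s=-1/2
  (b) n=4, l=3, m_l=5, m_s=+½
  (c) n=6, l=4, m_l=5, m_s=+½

(b) and (c)

(b) has |m_l| = 5 > l = 3, violating −l ≤ m_l ≤ l.
(c) has |m_l| = 5 > l = 4, violating −l ≤ m_l ≤ l.
The remaining set (a) satisfies all four rules.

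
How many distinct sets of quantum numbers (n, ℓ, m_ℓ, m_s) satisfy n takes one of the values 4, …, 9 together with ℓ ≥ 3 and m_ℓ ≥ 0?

Go shell by shell, enumerating (ℓ, m_ℓ) with ℓ ≥ 3 and m_ℓ ≥ 0:
n=4 → 4; n=5 → 9; n=6 → 15; n=7 → 22; n=8 → 30; n=9 → 39.
Orbitals: 4 + 9 + 15 + 22 + 30 + 39 = 119. Including both spin states (m_s = ±1/2) gives 2 × 119 = 238 states.

238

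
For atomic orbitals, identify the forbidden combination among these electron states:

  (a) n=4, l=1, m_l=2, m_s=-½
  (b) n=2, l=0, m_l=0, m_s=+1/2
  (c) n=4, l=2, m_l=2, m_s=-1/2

(a)

(a) has |m_l| = 2 > l = 1, violating −l ≤ m_l ≤ l.
The remaining sets (b), (c) satisfy all four rules.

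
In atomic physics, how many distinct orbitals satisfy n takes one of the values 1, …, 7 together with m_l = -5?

For each n in the range, tally the orbitals obeying m_l = -5:
n=6 → 1; n=7 → 2.
Total orbitals: 1 + 2 = 3.

3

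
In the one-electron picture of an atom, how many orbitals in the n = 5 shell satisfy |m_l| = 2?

The n = 5 shell has l = 0 through 4; check each.
Per l-value: l=2 → 2; l=3 → 2; l=4 → 2.
Total orbitals: 2 + 2 + 2 = 6.

6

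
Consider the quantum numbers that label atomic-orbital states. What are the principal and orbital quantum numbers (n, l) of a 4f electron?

The leading integer gives n = 4; the letter 'f' means l = 3.

n = 4, l = 3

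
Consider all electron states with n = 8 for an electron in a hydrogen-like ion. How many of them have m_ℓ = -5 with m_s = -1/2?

3

The n = 8 shell has ℓ = 0 through 7; check each.
Per ℓ-value: ℓ=5 → 1; ℓ=6 → 1; ℓ=7 → 1.
Orbitals: 1 + 1 + 1 = 3. With m_s fixed to a single value there is one state per orbital, giving 3 states.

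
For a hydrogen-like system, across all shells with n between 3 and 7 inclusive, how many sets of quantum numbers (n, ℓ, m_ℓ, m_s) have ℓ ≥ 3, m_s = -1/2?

Count contributing orbitals for each principal shell:
n=4 → 7; n=5 → 16; n=6 → 27; n=7 → 40.
Orbitals: 7 + 16 + 27 + 40 = 90. With m_s fixed to -1/2 there is one state per orbital, so 90 states.

90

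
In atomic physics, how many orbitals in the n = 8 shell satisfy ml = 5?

The (l, ml) pairs meeting ml = 5 give: l=5 → 1; l=6 → 1; l=7 → 1.
Total orbitals: 1 + 1 + 1 = 3.

3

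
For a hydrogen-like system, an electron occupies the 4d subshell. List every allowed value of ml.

-2, -1, 0, 1, 2

The 4d subshell has l = 2, and ml takes every integer from −l to +l. With l = 2 that gives the 5 values -2, -1, 0, 1, 2.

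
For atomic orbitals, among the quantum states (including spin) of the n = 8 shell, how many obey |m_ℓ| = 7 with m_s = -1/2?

2

The (ℓ, m_ℓ) pairs meeting |m_ℓ| = 7 give: ℓ=7 → 2.
Orbitals: 2. With m_s fixed to a single value there is one state per orbital, giving 2 states.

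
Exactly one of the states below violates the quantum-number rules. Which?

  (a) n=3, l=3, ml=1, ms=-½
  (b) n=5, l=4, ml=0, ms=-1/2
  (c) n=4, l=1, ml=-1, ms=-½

(a) has l = 3 ≥ n = 3, violating 0 ≤ l ≤ n−1.
The remaining sets (b), (c) satisfy all four rules.

(a)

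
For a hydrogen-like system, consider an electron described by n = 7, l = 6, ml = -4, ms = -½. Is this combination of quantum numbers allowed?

Allowed

n = 7 is a positive integer. l = 6 satisfies 0 ≤ l ≤ n−1 = 6. ml = -4 lies in the range −l … +l (here −6 … 6). ms = -1/2 is one of ±1/2.
All four constraints are satisfied.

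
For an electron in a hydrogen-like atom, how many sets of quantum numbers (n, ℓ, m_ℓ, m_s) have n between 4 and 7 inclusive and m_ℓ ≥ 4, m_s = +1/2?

Go shell by shell, enumerating (ℓ, m_ℓ) with m_ℓ ≥ 4:
n=5 → 1; n=6 → 3; n=7 → 6.
Orbitals: 1 + 3 + 6 = 10. With m_s fixed to +1/2 there is one state per orbital, so 10 states.

10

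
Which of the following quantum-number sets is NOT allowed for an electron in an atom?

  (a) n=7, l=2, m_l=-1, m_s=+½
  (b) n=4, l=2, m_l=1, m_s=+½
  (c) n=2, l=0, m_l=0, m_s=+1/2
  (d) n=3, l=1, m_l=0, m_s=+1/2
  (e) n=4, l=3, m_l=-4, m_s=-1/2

(e) has |m_l| = 4 > l = 3, violating −l ≤ m_l ≤ l.
The remaining sets (a), (b), (c), (d) satisfy all four rules.

(e)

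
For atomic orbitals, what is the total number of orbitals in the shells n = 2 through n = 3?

13

Shell n has n² orbitals: 2²=4 + 3²=9 = 13 orbitals.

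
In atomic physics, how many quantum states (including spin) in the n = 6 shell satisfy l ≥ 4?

The n = 6 shell has l = 0 through 5; check each.
Per l-value: l=4 → 9; l=5 → 11.
Orbitals: 9 + 11 = 20. Each orbital carries two spin states, so 20 × 2 = 40 states.

40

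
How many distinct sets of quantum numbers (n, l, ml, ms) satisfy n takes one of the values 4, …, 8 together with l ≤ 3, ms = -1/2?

Count contributing orbitals for each principal shell:
n=4 → 16; n=5 → 16; n=6 → 16; n=7 → 16; n=8 → 16.
Orbitals: 16 + 16 + 16 + 16 + 16 = 80. With ms fixed to -1/2 there is one state per orbital, so 80 states.

80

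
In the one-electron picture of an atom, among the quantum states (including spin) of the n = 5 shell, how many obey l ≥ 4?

The n = 5 shell has l = 0 through 4; check each.
The (l, m_l) pairs meeting l ≥ 4 give: l=4 → 9.
Orbitals: 9. Each orbital carries two spin states, so 9 × 2 = 18 states.

18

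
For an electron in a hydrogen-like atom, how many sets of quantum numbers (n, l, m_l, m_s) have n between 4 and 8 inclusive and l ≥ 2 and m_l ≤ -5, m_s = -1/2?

10

For each n in the range, tally the orbitals obeying l ≥ 2 and m_l ≤ -5:
n=6 → 1; n=7 → 3; n=8 → 6.
Orbitals: 1 + 3 + 6 = 10. With m_s fixed to -1/2 there is one state per orbital, so 10 states.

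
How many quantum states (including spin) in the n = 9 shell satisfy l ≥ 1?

For n = 9, l ranges over 0 … 8.
Orbitals with l ≥ 1, by l: l=1 → 3; l=2 → 5; l=3 → 7; l=4 → 9; l=5 → 11; l=6 → 13; l=7 → 15; l=8 → 17.
Orbitals: 3 + 5 + 7 + 9 + 11 + 13 + 15 + 17 = 80. Each orbital carries two spin states, so 80 × 2 = 160 states.

160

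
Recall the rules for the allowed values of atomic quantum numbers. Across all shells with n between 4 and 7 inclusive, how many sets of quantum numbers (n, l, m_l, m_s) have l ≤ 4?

Treat each shell separately and count matching orbitals:
n=4 → 16; n=5 → 25; n=6 → 25; n=7 → 25.
Orbitals: 16 + 25 + 25 + 25 = 91. Including both spin states (m_s = ±1/2) gives 2 × 91 = 182 states.

182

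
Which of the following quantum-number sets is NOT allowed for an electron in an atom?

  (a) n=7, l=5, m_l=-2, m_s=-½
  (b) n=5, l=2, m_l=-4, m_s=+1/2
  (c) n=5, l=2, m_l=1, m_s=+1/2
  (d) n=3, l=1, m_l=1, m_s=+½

(b) has |m_l| = 4 > l = 2, violating −l ≤ m_l ≤ l.
The remaining sets (a), (c), (d) satisfy all four rules.

(b)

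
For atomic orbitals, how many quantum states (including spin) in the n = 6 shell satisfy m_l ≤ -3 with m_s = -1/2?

The n = 6 shell has l = 0 through 5; check each.
The (l, m_l) pairs meeting m_l ≤ -3 give: l=3 → 1; l=4 → 2; l=5 → 3.
Orbitals: 1 + 2 + 3 = 6. With m_s fixed to a single value there is one state per orbital, giving 6 states.

6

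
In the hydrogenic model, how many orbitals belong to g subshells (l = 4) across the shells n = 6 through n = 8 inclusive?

27

A g subshell (l = 4) exists for every n ≥ 5, so shells n = 6, 7, 8 each contribute one — 3 subshells.
Since each g subshell has 2·4+1 = 9 orbitals, the total is 3 × 9 = 27.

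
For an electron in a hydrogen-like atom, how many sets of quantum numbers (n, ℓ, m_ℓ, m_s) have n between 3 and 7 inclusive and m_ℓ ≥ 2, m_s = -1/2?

Per-shell orbital counts meeting the constraint:
n=3 → 1; n=4 → 3; n=5 → 6; n=6 → 10; n=7 → 15.
Orbitals: 1 + 3 + 6 + 10 + 15 = 35. With m_s fixed to -1/2 there is one state per orbital, so 35 states.

35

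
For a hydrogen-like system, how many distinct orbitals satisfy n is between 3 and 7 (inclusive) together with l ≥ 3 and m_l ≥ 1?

40

Work shell by shell — for each n, count the (l, m_l) pairs that satisfy l ≥ 3 and m_l ≥ 1:
n=4 → 3; n=5 → 7; n=6 → 12; n=7 → 18.
Total orbitals: 3 + 7 + 12 + 18 = 40.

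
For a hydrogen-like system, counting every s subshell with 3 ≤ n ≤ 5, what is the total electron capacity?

6

An s subshell (ℓ = 0) exists for every n ≥ 1, so shells n = 3, 4, 5 each contribute one — 3 subshells.
Since each s subshell holds 2(2·0+1) = 2 electrons, the total is 3 × 2 = 6.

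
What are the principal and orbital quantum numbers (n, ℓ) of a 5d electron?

The leading integer gives n = 5; the letter 'd' means ℓ = 2.

n = 5, ℓ = 2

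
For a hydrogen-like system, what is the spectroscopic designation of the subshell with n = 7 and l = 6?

l = 6 corresponds to the letter 'i', so the subshell is 7i.

7i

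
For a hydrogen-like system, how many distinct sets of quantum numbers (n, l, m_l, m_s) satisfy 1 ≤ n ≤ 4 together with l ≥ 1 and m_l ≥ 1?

Per-shell orbital counts meeting the constraint:
n=2 → 1; n=3 → 3; n=4 → 6.
Orbitals: 1 + 3 + 6 = 10. Including both spin states (m_s = ±1/2) gives 2 × 10 = 20 states.

20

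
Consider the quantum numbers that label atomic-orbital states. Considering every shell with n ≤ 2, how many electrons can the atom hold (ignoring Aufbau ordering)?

Total orbitals = 1² + 2² = 5. Doubling for spin gives 10 electrons.

10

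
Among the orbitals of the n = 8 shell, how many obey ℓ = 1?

Orbitals with ℓ = 1, by ℓ: ℓ=1 → 3.
Total orbitals: 3.

3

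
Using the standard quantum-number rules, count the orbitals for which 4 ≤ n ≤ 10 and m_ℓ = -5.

For each n in the range, tally the orbitals obeying m_ℓ = -5:
n=6 → 1; n=7 → 2; n=8 → 3; n=9 → 4; n=10 → 5.
Total orbitals: 1 + 2 + 3 + 4 + 5 = 15.

15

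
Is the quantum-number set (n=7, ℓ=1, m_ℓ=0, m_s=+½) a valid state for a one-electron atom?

Yes

n = 7 is a positive integer. ℓ = 1 satisfies 0 ≤ ℓ ≤ n−1 = 6. m_ℓ = 0 lies in the range −ℓ … +ℓ (here −1 … 1). m_s = +1/2 is one of ±1/2.
All four constraints are satisfied.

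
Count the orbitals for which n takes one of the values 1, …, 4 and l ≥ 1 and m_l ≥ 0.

Count contributing orbitals for each principal shell:
n=2 → 2; n=3 → 5; n=4 → 9.
Total orbitals: 2 + 5 + 9 = 16.

16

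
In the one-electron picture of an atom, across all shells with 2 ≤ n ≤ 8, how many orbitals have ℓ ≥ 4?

110

Work shell by shell — for each n, count the (ℓ, m_ℓ) pairs that satisfy ℓ ≥ 4:
n=5 → 9; n=6 → 20; n=7 → 33; n=8 → 48.
Total orbitals: 9 + 20 + 33 + 48 = 110.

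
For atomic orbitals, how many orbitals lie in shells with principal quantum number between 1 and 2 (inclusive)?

Shell n has n² orbitals: 1²=1 + 2²=4 = 5 orbitals.

5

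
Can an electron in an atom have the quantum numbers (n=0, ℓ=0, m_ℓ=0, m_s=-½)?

Not allowed

The principal quantum number must be a positive integer (n ≥ 1), but here n = 0.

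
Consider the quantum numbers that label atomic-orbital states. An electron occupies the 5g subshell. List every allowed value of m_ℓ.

-4, -3, -2, -1, 0, 1, 2, 3, 4

The 5g subshell has ℓ = 4, and m_ℓ takes every integer from −ℓ to +ℓ. With ℓ = 4 that gives the 9 values -4, -3, -2, -1, 0, 1, 2, 3, 4.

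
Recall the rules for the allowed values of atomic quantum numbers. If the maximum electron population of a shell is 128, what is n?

2n² = 128 ⇒ n² = 64 ⇒ n = 8.

n = 8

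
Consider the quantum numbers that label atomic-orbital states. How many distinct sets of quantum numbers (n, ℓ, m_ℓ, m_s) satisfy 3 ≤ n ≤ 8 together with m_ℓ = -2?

Count contributing orbitals for each principal shell:
n=3 → 1; n=4 → 2; n=5 → 3; n=6 → 4; n=7 → 5; n=8 → 6.
Orbitals: 1 + 2 + 3 + 4 + 5 + 6 = 21. Including both spin states (m_s = ±1/2) gives 2 × 21 = 42 states.

42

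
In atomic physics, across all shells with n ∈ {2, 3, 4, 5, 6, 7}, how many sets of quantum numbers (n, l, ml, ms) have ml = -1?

Work shell by shell — for each n, count the (l, ml) pairs that satisfy ml = -1:
n=2 → 1; n=3 → 2; n=4 → 3; n=5 → 4; n=6 → 5; n=7 → 6.
Orbitals: 1 + 2 + 3 + 4 + 5 + 6 = 21. Including both spin states (ms = ±1/2) gives 2 × 21 = 42 states.

42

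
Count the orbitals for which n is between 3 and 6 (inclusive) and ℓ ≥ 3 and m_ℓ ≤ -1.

22

Count contributing orbitals for each principal shell:
n=4 → 3; n=5 → 7; n=6 → 12.
Total orbitals: 3 + 7 + 12 = 22.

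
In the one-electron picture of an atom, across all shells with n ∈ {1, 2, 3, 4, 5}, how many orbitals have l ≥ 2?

For each n in the range, tally the orbitals obeying l ≥ 2:
n=3 → 5; n=4 → 12; n=5 → 21.
Total orbitals: 5 + 12 + 21 = 38.

38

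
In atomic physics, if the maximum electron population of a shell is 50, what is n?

n = 5

2n² = 50 ⇒ n² = 25 ⇒ n = 5.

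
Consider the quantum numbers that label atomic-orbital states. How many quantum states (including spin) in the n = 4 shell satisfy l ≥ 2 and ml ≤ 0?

With n = 4 the allowed l are 0, 1, …, 3.
Contributions: l=2 → 3; l=3 → 4.
Orbitals: 3 + 4 = 7. Each orbital carries two spin states, so 7 × 2 = 14 states.

14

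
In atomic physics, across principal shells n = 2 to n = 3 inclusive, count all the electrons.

Shell n has n² orbitals: 2²=4 + 3²=9 = 13 orbitals.
Two spin states per orbital: 2 × 13 = 26 electrons.

26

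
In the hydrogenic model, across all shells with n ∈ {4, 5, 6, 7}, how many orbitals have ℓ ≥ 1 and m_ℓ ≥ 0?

70

For each n in the range, tally the orbitals obeying ℓ ≥ 1 and m_ℓ ≥ 0:
n=4 → 9; n=5 → 14; n=6 → 20; n=7 → 27.
Total orbitals: 9 + 14 + 20 + 27 = 70.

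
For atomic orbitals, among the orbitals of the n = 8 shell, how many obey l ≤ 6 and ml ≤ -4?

6

For n = 8, l ranges over 0 … 7.
The (l, ml) pairs meeting l ≤ 6 and ml ≤ -4 give: l=4 → 1; l=5 → 2; l=6 → 3.
Total orbitals: 1 + 2 + 3 = 6.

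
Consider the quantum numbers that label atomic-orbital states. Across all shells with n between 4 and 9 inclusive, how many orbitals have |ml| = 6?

12

Go shell by shell, enumerating (l, ml) with |ml| = 6:
n=7 → 2; n=8 → 4; n=9 → 6.
Total orbitals: 2 + 4 + 6 = 12.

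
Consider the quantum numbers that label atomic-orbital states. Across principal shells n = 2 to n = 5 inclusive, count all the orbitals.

54

Shell n has n² orbitals: 2²=4 + 3²=9 + 4²=16 + 5²=25 = 54 orbitals.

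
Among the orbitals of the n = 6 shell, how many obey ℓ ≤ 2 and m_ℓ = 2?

1

With n = 6 the allowed ℓ are 0, 1, …, 5.
The (ℓ, m_ℓ) pairs meeting ℓ ≤ 2 and m_ℓ = 2 give: ℓ=2 → 1.
Total orbitals: 1.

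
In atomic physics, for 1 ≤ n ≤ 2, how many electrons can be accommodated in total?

10

Total orbitals = 1² + 2² = 5. Doubling for spin gives 10 electrons.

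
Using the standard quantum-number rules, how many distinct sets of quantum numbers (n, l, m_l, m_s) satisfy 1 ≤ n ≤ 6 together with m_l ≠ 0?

140

Go shell by shell, enumerating (l, m_l) with m_l ≠ 0:
n=2 → 2; n=3 → 6; n=4 → 12; n=5 → 20; n=6 → 30.
Orbitals: 2 + 6 + 12 + 20 + 30 = 70. Including both spin states (m_s = ±1/2) gives 2 × 70 = 140 states.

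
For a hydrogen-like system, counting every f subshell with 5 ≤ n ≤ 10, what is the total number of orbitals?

An f subshell (ℓ = 3) exists for every n ≥ 4, so shells n = 5, 6, 7, 8, 9, 10 each contribute one — 6 subshells.
Since each f subshell has 2·3+1 = 7 orbitals, the total is 6 × 7 = 42.

42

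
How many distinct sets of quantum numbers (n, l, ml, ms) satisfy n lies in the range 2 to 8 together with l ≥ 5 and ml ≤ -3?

For each n in the range, tally the orbitals obeying l ≥ 5 and ml ≤ -3:
n=6 → 3; n=7 → 7; n=8 → 12.
Orbitals: 3 + 7 + 12 = 22. Including both spin states (ms = ±1/2) gives 2 × 22 = 44 states.

44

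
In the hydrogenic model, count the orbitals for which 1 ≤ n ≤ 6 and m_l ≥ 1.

Treat each shell separately and count matching orbitals:
n=2 → 1; n=3 → 3; n=4 → 6; n=5 → 10; n=6 → 15.
Total orbitals: 1 + 3 + 6 + 10 + 15 = 35.

35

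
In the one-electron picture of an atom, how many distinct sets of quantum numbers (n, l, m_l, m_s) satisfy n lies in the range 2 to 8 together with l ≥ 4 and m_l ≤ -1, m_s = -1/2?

Go shell by shell, enumerating (l, m_l) with l ≥ 4 and m_l ≤ -1:
n=5 → 4; n=6 → 9; n=7 → 15; n=8 → 22.
Orbitals: 4 + 9 + 15 + 22 = 50. With m_s fixed to -1/2 there is one state per orbital, so 50 states.

50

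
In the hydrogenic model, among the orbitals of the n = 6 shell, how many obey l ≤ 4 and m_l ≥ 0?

15

The n = 6 shell has l = 0 through 5; check each.
Per l-value: l=0 → 1; l=1 → 2; l=2 → 3; l=3 → 4; l=4 → 5.
Total orbitals: 1 + 2 + 3 + 4 + 5 = 15.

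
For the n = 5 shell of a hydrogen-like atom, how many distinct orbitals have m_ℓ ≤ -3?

The n = 5 shell has ℓ = 0 through 4; check each.
Contributions: ℓ=3 → 1; ℓ=4 → 2.
Total orbitals: 1 + 2 = 3.

3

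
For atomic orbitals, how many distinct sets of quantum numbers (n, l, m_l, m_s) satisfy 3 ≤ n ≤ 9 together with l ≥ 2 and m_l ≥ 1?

Count contributing orbitals for each principal shell:
n=3 → 2; n=4 → 5; n=5 → 9; n=6 → 14; n=7 → 20; n=8 → 27; n=9 → 35.
Orbitals: 2 + 5 + 9 + 14 + 20 + 27 + 35 = 112. Including both spin states (m_s = ±1/2) gives 2 × 112 = 224 states.

224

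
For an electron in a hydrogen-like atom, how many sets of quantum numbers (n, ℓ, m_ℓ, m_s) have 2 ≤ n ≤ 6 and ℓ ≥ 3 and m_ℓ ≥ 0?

Treat each shell separately and count matching orbitals:
n=4 → 4; n=5 → 9; n=6 → 15.
Orbitals: 4 + 9 + 15 = 28. Including both spin states (m_s = ±1/2) gives 2 × 28 = 56 states.

56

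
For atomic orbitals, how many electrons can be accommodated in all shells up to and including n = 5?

110

Total orbitals = 1² + 2² + 3² + 4² + 5² = 55. Doubling for spin gives 110 electrons.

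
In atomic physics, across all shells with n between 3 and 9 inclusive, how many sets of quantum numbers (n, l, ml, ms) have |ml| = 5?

Work shell by shell — for each n, count the (l, ml) pairs that satisfy |ml| = 5:
n=6 → 2; n=7 → 4; n=8 → 6; n=9 → 8.
Orbitals: 2 + 4 + 6 + 8 = 20. Including both spin states (ms = ±1/2) gives 2 × 20 = 40 states.

40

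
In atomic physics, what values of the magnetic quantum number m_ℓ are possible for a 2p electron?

The 2p subshell has ℓ = 1, and m_ℓ takes every integer from −ℓ to +ℓ. With ℓ = 1 that gives the 3 values -1, 0, 1.

-1, 0, 1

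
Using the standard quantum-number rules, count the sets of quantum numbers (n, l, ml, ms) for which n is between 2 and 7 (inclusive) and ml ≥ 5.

Go shell by shell, enumerating (l, ml) with ml ≥ 5:
n=6 → 1; n=7 → 3.
Orbitals: 1 + 3 = 4. Including both spin states (ms = ±1/2) gives 2 × 4 = 8 states.

8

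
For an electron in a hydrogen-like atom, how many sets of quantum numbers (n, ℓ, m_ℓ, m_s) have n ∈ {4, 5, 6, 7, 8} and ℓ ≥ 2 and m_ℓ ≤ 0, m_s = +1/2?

Go shell by shell, enumerating (ℓ, m_ℓ) with ℓ ≥ 2 and m_ℓ ≤ 0:
n=4 → 7; n=5 → 12; n=6 → 18; n=7 → 25; n=8 → 33.
Orbitals: 7 + 12 + 18 + 25 + 33 = 95. With m_s fixed to +1/2 there is one state per orbital, so 95 states.

95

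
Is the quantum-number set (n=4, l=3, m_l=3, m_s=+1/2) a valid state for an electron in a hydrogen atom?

n = 4 is a positive integer. l = 3 satisfies 0 ≤ l ≤ n−1 = 3. m_l = 3 lies in the range −l … +l (here −3 … 3). m_s = +1/2 is one of ±1/2.
All four constraints are satisfied.

Allowed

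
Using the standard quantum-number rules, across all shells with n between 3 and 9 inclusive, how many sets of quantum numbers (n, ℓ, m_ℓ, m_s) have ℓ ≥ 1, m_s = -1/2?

Work shell by shell — for each n, count the (ℓ, m_ℓ) pairs that satisfy ℓ ≥ 1:
n=3 → 8; n=4 → 15; n=5 → 24; n=6 → 35; n=7 → 48; n=8 → 63; n=9 → 80.
Orbitals: 8 + 15 + 24 + 35 + 48 + 63 + 80 = 273. With m_s fixed to -1/2 there is one state per orbital, so 273 states.

273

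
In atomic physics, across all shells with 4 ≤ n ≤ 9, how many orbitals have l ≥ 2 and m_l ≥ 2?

Go shell by shell, enumerating (l, m_l) with l ≥ 2 and m_l ≥ 2:
n=4 → 3; n=5 → 6; n=6 → 10; n=7 → 15; n=8 → 21; n=9 → 28.
Total orbitals: 3 + 6 + 10 + 15 + 21 + 28 = 83.

83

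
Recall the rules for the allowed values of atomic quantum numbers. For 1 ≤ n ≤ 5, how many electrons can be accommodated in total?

110

Total orbitals = 1² + 2² + 3² + 4² + 5² = 55. Doubling for spin gives 110 electrons.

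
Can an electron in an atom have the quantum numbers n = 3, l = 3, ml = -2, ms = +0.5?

Not allowed

The orbital quantum number must satisfy 0 ≤ l ≤ n−1. With n = 3 the allowed l values are 0, 1, 2, so l = 3 is out of range.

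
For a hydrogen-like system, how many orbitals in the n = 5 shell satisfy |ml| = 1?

8

With n = 5 the allowed l are 0, 1, …, 4.
The (l, ml) pairs meeting |ml| = 1 give: l=1 → 2; l=2 → 2; l=3 → 2; l=4 → 2.
Total orbitals: 2 + 2 + 2 + 2 = 8.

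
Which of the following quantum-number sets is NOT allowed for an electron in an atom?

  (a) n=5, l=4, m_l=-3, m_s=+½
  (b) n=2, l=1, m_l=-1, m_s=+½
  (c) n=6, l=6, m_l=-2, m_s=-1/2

(c)

(c) has l = 6 ≥ n = 6, violating 0 ≤ l ≤ n−1.
The remaining sets (a), (b) satisfy all four rules.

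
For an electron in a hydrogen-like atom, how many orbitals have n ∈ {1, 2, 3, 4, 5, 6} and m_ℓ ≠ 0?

Work shell by shell — for each n, count the (ℓ, m_ℓ) pairs that satisfy m_ℓ ≠ 0:
n=2 → 2; n=3 → 6; n=4 → 12; n=5 → 20; n=6 → 30.
Total orbitals: 2 + 6 + 12 + 20 + 30 = 70.

70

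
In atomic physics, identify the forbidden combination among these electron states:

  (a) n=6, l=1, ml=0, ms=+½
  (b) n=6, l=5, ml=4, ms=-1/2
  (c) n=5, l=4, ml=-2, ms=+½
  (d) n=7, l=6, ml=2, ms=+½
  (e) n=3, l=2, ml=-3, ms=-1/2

(e) has |ml| = 3 > l = 2, violating −l ≤ ml ≤ l.
The remaining sets (a), (b), (c), (d) satisfy all four rules.

(e)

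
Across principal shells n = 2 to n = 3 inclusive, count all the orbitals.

13

Shell n has n² orbitals: 2²=4 + 3²=9 = 13 orbitals.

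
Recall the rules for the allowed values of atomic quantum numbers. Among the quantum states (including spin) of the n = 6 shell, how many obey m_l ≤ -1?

30

Contributions: l=1 → 1; l=2 → 2; l=3 → 3; l=4 → 4; l=5 → 5.
Orbitals: 1 + 2 + 3 + 4 + 5 = 15. Each orbital carries two spin states, so 15 × 2 = 30 states.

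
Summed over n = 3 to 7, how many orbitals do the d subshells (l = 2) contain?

25

A d subshell (l = 2) exists for every n ≥ 3, so shells n = 3, 4, 5, 6, 7 each contribute one — 5 subshells.
Since each d subshell has 2·2+1 = 5 orbitals, the total is 5 × 5 = 25.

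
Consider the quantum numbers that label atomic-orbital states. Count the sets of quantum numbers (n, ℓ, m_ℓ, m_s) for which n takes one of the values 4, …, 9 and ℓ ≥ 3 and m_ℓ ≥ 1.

For each n in the range, tally the orbitals obeying ℓ ≥ 3 and m_ℓ ≥ 1:
n=4 → 3; n=5 → 7; n=6 → 12; n=7 → 18; n=8 → 25; n=9 → 33.
Orbitals: 3 + 7 + 12 + 18 + 25 + 33 = 98. Including both spin states (m_s = ±1/2) gives 2 × 98 = 196 states.

196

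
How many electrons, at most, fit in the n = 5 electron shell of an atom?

A shell holds 2n² electrons: 2 × 5² = 2 × 25 = 50.

50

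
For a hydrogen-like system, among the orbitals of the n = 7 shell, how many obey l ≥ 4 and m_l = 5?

Orbitals with l ≥ 4 and m_l = 5, by l: l=5 → 1; l=6 → 1.
Total orbitals: 1 + 1 = 2.

2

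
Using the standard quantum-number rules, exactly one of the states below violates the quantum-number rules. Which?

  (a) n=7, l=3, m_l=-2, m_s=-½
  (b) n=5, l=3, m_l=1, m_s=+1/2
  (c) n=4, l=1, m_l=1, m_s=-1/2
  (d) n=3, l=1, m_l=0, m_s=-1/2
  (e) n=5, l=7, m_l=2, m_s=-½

(e) has l = 7 ≥ n = 5, violating 0 ≤ l ≤ n−1.
The remaining sets (a), (b), (c), (d) satisfy all four rules.

(e)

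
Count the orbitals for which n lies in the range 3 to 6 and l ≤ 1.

16

For each n in the range, tally the orbitals obeying l ≤ 1:
n=3 → 4; n=4 → 4; n=5 → 4; n=6 → 4.
Total orbitals: 4 + 4 + 4 + 4 = 16.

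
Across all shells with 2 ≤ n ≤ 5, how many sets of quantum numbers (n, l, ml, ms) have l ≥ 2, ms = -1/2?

38

Per-shell orbital counts meeting the constraint:
n=3 → 5; n=4 → 12; n=5 → 21.
Orbitals: 5 + 12 + 21 = 38. With ms fixed to -1/2 there is one state per orbital, so 38 states.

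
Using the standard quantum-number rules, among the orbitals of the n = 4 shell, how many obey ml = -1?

Per l-value: l=1 → 1; l=2 → 1; l=3 → 1.
Total orbitals: 1 + 1 + 1 = 3.

3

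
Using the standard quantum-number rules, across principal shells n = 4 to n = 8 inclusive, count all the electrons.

380

Shell n has n² orbitals: 4²=16 + 5²=25 + 6²=36 + 7²=49 + 8²=64 = 190 orbitals.
Two spin states per orbital: 2 × 190 = 380 electrons.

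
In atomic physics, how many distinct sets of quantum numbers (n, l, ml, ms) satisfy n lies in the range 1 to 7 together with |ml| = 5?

12

For each n in the range, tally the orbitals obeying |ml| = 5:
n=6 → 2; n=7 → 4.
Orbitals: 2 + 4 = 6. Including both spin states (ms = ±1/2) gives 2 × 6 = 12 states.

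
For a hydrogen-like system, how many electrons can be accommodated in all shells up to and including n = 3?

Total orbitals = 1² + 2² + 3² = 14. Doubling for spin gives 28 electrons.

28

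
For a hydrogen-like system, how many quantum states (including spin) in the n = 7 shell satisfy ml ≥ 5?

For n = 7, l ranges over 0 … 6.
Per l-value: l=5 → 1; l=6 → 2.
Orbitals: 1 + 2 = 3. Each orbital carries two spin states, so 3 × 2 = 6 states.

6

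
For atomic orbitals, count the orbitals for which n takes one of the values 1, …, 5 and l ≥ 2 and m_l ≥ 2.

Go shell by shell, enumerating (l, m_l) with l ≥ 2 and m_l ≥ 2:
n=3 → 1; n=4 → 3; n=5 → 6.
Total orbitals: 1 + 3 + 6 = 10.

10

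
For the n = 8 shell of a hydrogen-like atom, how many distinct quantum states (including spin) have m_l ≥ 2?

42

The n = 8 shell has l = 0 through 7; check each.
Contributions: l=2 → 1; l=3 → 2; l=4 → 3; l=5 → 4; l=6 → 5; l=7 → 6.
Orbitals: 1 + 2 + 3 + 4 + 5 + 6 = 21. Each orbital carries two spin states, so 21 × 2 = 42 states.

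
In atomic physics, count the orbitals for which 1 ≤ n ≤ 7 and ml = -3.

Work shell by shell — for each n, count the (l, ml) pairs that satisfy ml = -3:
n=4 → 1; n=5 → 2; n=6 → 3; n=7 → 4.
Total orbitals: 1 + 2 + 3 + 4 = 10.

10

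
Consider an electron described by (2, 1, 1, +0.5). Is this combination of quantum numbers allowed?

n = 2 is a positive integer. l = 1 satisfies 0 ≤ l ≤ n−1 = 1. ml = 1 lies in the range −l … +l (here −1 … 1). ms = +1/2 is one of ±1/2.
All four constraints are satisfied.

Valid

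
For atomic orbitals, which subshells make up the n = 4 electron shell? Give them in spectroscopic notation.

For n = 4, l runs from 0 to 3. In spectroscopic notation l = 0,1,2,… ↔ s,p,d,f,g,h,i, so the subshells are 4s, 4p, 4d, 4f.

4s, 4p, 4d, 4f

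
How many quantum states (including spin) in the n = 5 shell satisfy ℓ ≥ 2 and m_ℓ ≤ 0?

24

With n = 5 the allowed ℓ are 0, 1, …, 4.
Per ℓ-value: ℓ=2 → 3; ℓ=3 → 4; ℓ=4 → 5.
Orbitals: 3 + 4 + 5 = 12. Each orbital carries two spin states, so 12 × 2 = 24 states.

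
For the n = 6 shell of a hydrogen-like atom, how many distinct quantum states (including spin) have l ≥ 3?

54

The n = 6 shell has l = 0 through 5; check each.
Orbitals with l ≥ 3, by l: l=3 → 7; l=4 → 9; l=5 → 11.
Orbitals: 7 + 9 + 11 = 27. Each orbital carries two spin states, so 27 × 2 = 54 states.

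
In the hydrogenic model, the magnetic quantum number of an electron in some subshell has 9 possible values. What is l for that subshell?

m_l ranges over 2l+1 integers, so 2l+1 = 9 ⇒ l = 4.

l = 4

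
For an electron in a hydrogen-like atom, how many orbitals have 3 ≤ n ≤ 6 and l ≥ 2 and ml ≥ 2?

20

Go shell by shell, enumerating (l, ml) with l ≥ 2 and ml ≥ 2:
n=3 → 1; n=4 → 3; n=5 → 6; n=6 → 10.
Total orbitals: 1 + 3 + 6 + 10 = 20.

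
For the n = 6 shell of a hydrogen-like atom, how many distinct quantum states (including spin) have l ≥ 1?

70

Go through l = 0, …, 5 (the values permitted for n = 6).
Contributions: l=1 → 3; l=2 → 5; l=3 → 7; l=4 → 9; l=5 → 11.
Orbitals: 3 + 5 + 7 + 9 + 11 = 35. Each orbital carries two spin states, so 35 × 2 = 70 states.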